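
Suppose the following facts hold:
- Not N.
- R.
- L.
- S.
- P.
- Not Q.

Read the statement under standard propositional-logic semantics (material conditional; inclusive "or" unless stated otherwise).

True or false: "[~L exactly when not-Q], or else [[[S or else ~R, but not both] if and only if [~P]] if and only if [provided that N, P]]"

false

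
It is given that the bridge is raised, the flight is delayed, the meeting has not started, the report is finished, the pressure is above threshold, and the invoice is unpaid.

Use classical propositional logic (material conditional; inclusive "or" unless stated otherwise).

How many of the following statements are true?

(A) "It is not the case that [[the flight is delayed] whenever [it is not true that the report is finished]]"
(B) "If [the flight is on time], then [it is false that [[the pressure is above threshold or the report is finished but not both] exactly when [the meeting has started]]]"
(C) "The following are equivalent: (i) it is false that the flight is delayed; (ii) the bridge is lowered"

2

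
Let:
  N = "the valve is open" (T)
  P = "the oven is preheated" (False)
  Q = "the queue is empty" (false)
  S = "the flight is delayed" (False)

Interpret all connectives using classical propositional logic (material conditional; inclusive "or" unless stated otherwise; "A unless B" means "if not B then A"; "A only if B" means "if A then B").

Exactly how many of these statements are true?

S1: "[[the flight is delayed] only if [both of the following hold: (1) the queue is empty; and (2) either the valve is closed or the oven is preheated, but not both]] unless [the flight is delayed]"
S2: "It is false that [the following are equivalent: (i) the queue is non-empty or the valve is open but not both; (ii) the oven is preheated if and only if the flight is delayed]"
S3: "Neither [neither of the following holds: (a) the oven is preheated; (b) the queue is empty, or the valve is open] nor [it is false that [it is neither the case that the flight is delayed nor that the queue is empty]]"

3

S1: Parsed as (S -> (Q and (not N xor P))) or S

not N = not True = False
not N xor P = False xor False = False
Q and (not N xor P) = False and False = False
S -> (Q and (not N xor P)) = False -> False = True
(S -> (Q and (not N xor P))) or S = True or False = True
So S1 is true.

S2: This is not ((not Q xor N) iff (P iff S)).

not Q = not False = True
not Q xor N = True xor True = False
P iff S = False iff False = True
(not Q xor N) iff (P iff S) = False iff True = False
not ((not Q xor N) iff (P iff S)) = not False = True
Hence S2 is true.

S3: In symbols: (P nor (Q or N)) nor not (S nor Q)

Q or N = False or True = True
P nor (Q or N) = False nor True = False
S nor Q = False nor False = True
not (S nor Q) = not True = False
(P nor (Q or N)) nor not (S nor Q) = False nor False = True
So S3 is true.

3 of the 3 statements are true (S1, S2, S3).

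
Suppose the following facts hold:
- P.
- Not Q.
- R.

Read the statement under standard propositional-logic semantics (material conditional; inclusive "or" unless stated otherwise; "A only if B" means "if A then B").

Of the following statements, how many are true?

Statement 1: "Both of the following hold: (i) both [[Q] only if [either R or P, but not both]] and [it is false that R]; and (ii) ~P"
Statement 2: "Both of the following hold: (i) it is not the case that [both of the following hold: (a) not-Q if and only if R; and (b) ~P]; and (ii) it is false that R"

0

Statement 1: This is ((Q → (R ⊕ P)) ∧ ¬R) ∧ ¬P.

R ⊕ P = T ⊕ T = F
Q → (R ⊕ P) = F → F = T
¬R = ¬T = F
(Q → (R ⊕ P)) ∧ ¬R = T ∧ F = F
¬P = ¬T = F
((Q → (R ⊕ P)) ∧ ¬R) ∧ ¬P = F ∧ F = F
So Statement 1 is false.

Statement 2: Formalization: ¬((¬Q ↔ R) ∧ ¬P) ∧ ¬R

¬Q = ¬F = T
¬Q ↔ R = T ↔ T = T
¬P = ¬T = F
(¬Q ↔ R) ∧ ¬P = T ∧ F = F
¬((¬Q ↔ R) ∧ ¬P) = ¬F = T
¬R = ¬T = F
¬((¬Q ↔ R) ∧ ¬P) ∧ ¬R = T ∧ F = F
So Statement 2 is false.

Count: 0.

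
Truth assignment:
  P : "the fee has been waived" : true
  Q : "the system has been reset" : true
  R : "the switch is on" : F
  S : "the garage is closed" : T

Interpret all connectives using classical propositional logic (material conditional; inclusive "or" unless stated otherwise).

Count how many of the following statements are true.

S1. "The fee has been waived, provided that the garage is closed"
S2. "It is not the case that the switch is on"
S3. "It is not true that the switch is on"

3

S1: In symbols: S -> P

S -> P = True -> True = True
Hence S1 is true.

S2: This is not R.

not R = not False = True
Hence S2 is true.

S3: Formalization: not R

not R = not False = True
Hence S3 is true.

3 of the 3 statements are true (S1, S2, S3).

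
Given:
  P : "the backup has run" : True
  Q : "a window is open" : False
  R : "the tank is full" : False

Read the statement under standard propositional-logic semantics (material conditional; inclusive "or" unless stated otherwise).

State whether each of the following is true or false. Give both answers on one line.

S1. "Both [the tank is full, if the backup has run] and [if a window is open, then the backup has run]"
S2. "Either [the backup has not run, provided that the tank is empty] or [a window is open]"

S1: This is (P -> R) and (Q -> P).

P -> R = True -> False = False
Q -> P = False -> True = True
(P -> R) and (Q -> P) = False and True = False
Thus S1 is false.

S2: Parsed as (not R -> not P) or Q

not R = not False = True
not P = not True = False
not R -> not P = True -> False = False
(not R -> not P) or Q = False or False = False
Hence S2 is false.

S1 False / S2 False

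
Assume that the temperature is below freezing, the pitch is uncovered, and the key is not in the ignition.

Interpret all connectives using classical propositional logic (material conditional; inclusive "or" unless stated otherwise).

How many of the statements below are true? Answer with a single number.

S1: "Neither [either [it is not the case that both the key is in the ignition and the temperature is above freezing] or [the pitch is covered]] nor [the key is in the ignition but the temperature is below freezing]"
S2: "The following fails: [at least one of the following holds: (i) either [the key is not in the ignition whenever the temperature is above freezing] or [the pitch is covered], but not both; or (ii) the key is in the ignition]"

Let W = "the key is in the ignition" (False), S = "the temperature is below freezing" (True), N = "the pitch is covered" (False).

S1: Formalization: ((W nand not S) or N) nor (W and S)

not S = not True = False
W nand not S = False nand False = True
(W nand not S) or N = True or False = True
W and S = False and True = False
((W nand not S) or N) nor (W and S) = True nor False = False
So S1 is false.

S2: Formalization: not (((not S -> not W) xor N) or W)

not S = not True = False
not W = not False = True
not S -> not W = False -> True = True
(not S -> not W) xor N = True xor False = True
((not S -> not W) xor N) or W = True or False = True
not (((not S -> not W) xor N) or W) = not True = False
Hence S2 is false.

Count: 0.

0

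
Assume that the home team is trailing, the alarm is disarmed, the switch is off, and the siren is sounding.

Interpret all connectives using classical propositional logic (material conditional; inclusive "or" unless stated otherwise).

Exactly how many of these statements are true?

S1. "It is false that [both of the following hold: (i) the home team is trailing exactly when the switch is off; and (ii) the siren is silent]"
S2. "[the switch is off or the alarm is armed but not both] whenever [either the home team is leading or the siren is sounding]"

2

Let P = "the home team is leading" (F), R = "the switch is on" (F), S = "the siren is sounding" (T), Q = "the alarm is armed" (F).

S1: Parsed as ¬((¬P ↔ ¬R) ∧ ¬S)

¬P = ¬F = T
¬R = ¬F = T
¬P ↔ ¬R = T ↔ T = T
¬S = ¬T = F
(¬P ↔ ¬R) ∧ ¬S = T ∧ F = F
¬((¬P ↔ ¬R) ∧ ¬S) = ¬F = T
So S1 is true.

S2: Parsed as (P ∨ S) → (¬R ⊕ Q)

P ∨ S = F ∨ T = T
¬R = ¬F = T
¬R ⊕ Q = T ⊕ F = T
(P ∨ S) → (¬R ⊕ Q) = T → T = T
Hence S2 is true.

True statements: 2 (S1, S2).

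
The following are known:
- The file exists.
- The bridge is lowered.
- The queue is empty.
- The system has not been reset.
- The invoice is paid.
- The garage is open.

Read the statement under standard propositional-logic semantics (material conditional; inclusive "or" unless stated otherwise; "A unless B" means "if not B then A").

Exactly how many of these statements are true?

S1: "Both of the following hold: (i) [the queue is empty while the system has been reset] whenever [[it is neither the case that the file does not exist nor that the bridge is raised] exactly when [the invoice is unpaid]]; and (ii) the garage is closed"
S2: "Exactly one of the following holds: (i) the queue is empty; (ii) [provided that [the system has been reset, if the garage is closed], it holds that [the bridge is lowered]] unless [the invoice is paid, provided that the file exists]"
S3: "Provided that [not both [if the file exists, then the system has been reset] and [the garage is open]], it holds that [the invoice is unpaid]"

Let M = "the file exists" (T), W = "the bridge is raised" (F), P = "the invoice is paid" (T), N = "the queue is empty" (T), S = "the system has been reset" (F), L = "the garage is closed" (F).

S1: This is (((¬M ↓ W) ↔ ¬P) → (N ∧ S)) ∧ L.

¬M = ¬T = F
¬M ↓ W = F ↓ F = T
¬P = ¬T = F
(¬M ↓ W) ↔ ¬P = T ↔ F = F
N ∧ S = T ∧ F = F
((¬M ↓ W) ↔ ¬P) → (N ∧ S) = F → F = T
(((¬M ↓ W) ↔ ¬P) → (N ∧ S)) ∧ L = T ∧ F = F
Thus S1 is false.

S2: In symbols: N ⊕ (((L → S) → ¬W) ∨ (M → P))

L → S = F → F = T
¬W = ¬F = T
(L → S) → ¬W = T → T = T
M → P = T → T = T
((L → S) → ¬W) ∨ (M → P) = T ∨ T = T
N ⊕ (((L → S) → ¬W) ∨ (M → P)) = T ⊕ T = F
So S2 is false.

S3: Formalization: ((M → S) ↑ ¬L) → ¬P

M → S = T → F = F
¬L = ¬F = T
(M → S) ↑ ¬L = F ↑ T = T
¬P = ¬T = F
((M → S) ↑ ¬L) → ¬P = T → F = F
Thus S3 is false.

0 of the 3 statements are true (none).

0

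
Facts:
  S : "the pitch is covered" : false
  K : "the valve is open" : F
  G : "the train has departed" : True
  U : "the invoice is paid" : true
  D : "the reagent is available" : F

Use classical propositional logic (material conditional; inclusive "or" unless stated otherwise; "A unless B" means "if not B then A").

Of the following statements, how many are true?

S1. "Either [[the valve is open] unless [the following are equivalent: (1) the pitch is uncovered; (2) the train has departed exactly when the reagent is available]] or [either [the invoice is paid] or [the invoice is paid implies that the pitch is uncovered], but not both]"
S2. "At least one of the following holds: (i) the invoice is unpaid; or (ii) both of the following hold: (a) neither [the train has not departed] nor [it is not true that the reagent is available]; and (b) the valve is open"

S1: Parsed as (K or (not S iff (G iff D))) or (U xor (U -> not S))

not S = not False = True
G iff D = True iff False = False
not S iff (G iff D) = True iff False = False
K or (not S iff (G iff D)) = False or False = False
not S = not False = True
U -> not S = True -> True = True
U xor (U -> not S) = True xor True = False
(K or (not S iff (G iff D))) or (U xor (U -> not S)) = False or False = False
Thus S1 is false.

S2: Parsed as not U or ((not G nor not D) and K)

not U = not True = False
not G = not True = False
not D = not False = True
not G nor not D = False nor True = False
(not G nor not D) and K = False and False = False
not U or ((not G nor not D) and K) = False or False = False
Thus S2 is false.

Count: 0.

0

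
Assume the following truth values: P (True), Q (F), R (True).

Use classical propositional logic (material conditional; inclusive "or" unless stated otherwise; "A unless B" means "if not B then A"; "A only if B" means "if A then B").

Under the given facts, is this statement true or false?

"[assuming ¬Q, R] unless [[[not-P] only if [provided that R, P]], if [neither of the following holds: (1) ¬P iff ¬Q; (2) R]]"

True.

Values: Q=F, R=T, P=T.
In symbols: (~Q -> R) | (((~P <-> ~Q) nor R) -> (~P -> (R -> P)))

~Q = ~F = T
~Q -> R = T -> T = T
~P = ~T = F
~Q = ~F = T
~P <-> ~Q = F <-> T = F
(~P <-> ~Q) nor R = F nor T = F
~P = ~T = F
R -> P = T -> T = T
~P -> (R -> P) = F -> T = T
((~P <-> ~Q) nor R) -> (~P -> (R -> P)) = F -> T = T
(~Q -> R) | (((~P <-> ~Q) nor R) -> (~P -> (R -> P))) = T | T = T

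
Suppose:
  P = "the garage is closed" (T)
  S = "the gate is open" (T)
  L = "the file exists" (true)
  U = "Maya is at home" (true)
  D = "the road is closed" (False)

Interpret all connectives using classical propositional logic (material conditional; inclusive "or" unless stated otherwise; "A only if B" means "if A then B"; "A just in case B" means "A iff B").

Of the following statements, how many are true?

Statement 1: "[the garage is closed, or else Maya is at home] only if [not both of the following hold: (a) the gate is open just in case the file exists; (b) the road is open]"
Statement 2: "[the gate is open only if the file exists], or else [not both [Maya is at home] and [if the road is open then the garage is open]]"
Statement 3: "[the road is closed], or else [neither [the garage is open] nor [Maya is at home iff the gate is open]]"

Statement 1: Formalization: (P or U) -> ((S iff L) nand not D)

P or U = True or True = True
S iff L = True iff True = True
not D = not False = True
(S iff L) nand not D = True nand True = False
(P or U) -> ((S iff L) nand not D) = True -> False = False
Thus Statement 1 is false.

Statement 2: Parsed as (S -> L) or (U nand (not D -> not P))

S -> L = True -> True = True
not D = not False = True
not P = not True = False
not D -> not P = True -> False = False
U nand (not D -> not P) = True nand False = True
(S -> L) or (U nand (not D -> not P)) = True or True = True
Hence Statement 2 is true.

Statement 3: This is D or (not P nor (U iff S)).

not P = not True = False
U iff S = True iff True = True
not P nor (U iff S) = False nor True = False
D or (not P nor (U iff S)) = False or False = False
Thus Statement 3 is false.

Count: 1.

1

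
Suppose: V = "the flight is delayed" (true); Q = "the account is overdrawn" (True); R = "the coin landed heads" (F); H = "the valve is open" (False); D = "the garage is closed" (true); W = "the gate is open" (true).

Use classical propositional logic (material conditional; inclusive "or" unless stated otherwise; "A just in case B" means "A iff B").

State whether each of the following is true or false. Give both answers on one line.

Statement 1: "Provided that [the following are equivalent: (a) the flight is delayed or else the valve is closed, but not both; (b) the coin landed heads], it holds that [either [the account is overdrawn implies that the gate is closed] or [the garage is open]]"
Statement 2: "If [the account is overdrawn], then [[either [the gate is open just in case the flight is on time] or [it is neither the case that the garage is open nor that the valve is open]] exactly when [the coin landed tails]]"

Statement 1 False; Statement 2 True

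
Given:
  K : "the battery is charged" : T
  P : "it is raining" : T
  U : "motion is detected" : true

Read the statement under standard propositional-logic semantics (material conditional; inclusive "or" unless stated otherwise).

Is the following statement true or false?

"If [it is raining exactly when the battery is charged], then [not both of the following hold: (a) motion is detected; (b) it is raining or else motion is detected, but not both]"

Values: P=T, K=T, U=T.
This is (P <-> K) -> (U nand (P xor U)).

P <-> K = T <-> T = T
P xor U = T xor T = F
U nand (P xor U) = T nand F = T
(P <-> K) -> (U nand (P xor U)) = T -> T = T

The statement is true.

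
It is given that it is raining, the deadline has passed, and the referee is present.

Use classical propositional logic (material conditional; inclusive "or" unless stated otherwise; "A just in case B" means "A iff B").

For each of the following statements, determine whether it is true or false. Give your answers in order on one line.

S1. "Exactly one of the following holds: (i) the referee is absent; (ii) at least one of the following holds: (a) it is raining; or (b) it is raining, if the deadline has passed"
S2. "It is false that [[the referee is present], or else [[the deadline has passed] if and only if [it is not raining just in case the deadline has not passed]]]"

Let G = "the referee is present" (T), S = "it is raining" (T), V = "the deadline has passed" (T).

S1: This is ~G xor (S | (V -> S)).

~G = ~T = F
V -> S = T -> T = T
S | (V -> S) = T | T = T
~G xor (S | (V -> S)) = F xor T = T
Thus S1 is true.

S2: Parsed as ~(G | (V <-> (~S <-> ~V)))

~S = ~T = F
~V = ~T = F
~S <-> ~V = F <-> F = T
V <-> (~S <-> ~V) = T <-> T = T
G | (V <-> (~S <-> ~V)) = T | T = T
~(G | (V <-> (~S <-> ~V))) = ~T = F
So S2 is false.

S1 True / S2 False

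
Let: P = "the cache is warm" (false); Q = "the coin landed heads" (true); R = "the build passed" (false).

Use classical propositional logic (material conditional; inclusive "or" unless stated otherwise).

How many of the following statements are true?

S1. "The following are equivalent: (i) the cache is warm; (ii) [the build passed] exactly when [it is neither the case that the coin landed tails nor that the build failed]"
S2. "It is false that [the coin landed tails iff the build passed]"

0

S1: Formalization: P iff (R iff (not Q nor not R))

not Q = not True = False
not R = not False = True
not Q nor not R = False nor True = False
R iff (not Q nor not R) = False iff False = True
P iff (R iff (not Q nor not R)) = False iff True = False
So S1 is false.

S2: Parsed as not (not Q iff R)

not Q = not True = False
not Q iff R = False iff False = True
not (not Q iff R) = not True = False
Thus S2 is false.

Count: 0.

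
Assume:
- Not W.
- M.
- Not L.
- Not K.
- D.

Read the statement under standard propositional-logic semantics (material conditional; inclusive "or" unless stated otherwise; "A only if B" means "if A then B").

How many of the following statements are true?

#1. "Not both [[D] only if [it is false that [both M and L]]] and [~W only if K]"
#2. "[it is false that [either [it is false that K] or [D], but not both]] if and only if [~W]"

2

#1: Formalization: (D → ¬(M ∧ L)) ↑ (¬W → K)

M ∧ L = T ∧ F = F
¬(M ∧ L) = ¬F = T
D → ¬(M ∧ L) = T → T = T
¬W = ¬F = T
¬W → K = T → F = F
(D → ¬(M ∧ L)) ↑ (¬W → K) = T ↑ F = T
Hence #1 is true.

#2: This is ¬(¬K ⊕ D) ↔ ¬W.

¬K = ¬F = T
¬K ⊕ D = T ⊕ T = F
¬(¬K ⊕ D) = ¬F = T
¬W = ¬F = T
¬(¬K ⊕ D) ↔ ¬W = T ↔ T = T
Hence #2 is true.

True statements: 2 (#1, #2).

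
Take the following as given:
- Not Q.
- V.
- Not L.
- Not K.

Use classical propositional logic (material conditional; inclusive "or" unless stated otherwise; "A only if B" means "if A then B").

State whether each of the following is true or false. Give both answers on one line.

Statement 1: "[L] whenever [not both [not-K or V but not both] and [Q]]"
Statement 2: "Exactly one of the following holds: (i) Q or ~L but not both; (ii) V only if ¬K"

Statement 1 false, Statement 2 false

Statement 1: Parsed as ((~K xor V) nand Q) -> L

~K = ~F = T
~K xor V = T xor T = F
(~K xor V) nand Q = F nand F = T
((~K xor V) nand Q) -> L = T -> F = F
Thus Statement 1 is false.

Statement 2: Parsed as (Q xor ~L) xor (V -> ~K)

~L = ~F = T
Q xor ~L = F xor T = T
~K = ~F = T
V -> ~K = T -> T = T
(Q xor ~L) xor (V -> ~K) = T xor T = F
So Statement 2 is false.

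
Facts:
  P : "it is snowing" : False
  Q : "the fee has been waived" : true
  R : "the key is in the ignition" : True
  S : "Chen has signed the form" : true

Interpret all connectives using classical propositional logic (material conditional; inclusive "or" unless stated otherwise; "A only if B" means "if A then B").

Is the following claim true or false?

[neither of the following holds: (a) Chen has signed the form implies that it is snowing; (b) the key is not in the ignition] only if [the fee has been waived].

true

Values: S=T, P=F, R=T, Q=T.
In symbols: ((S → P) ↓ ¬R) → Q

S → P = T → F = F
¬R = ¬T = F
(S → P) ↓ ¬R = F ↓ F = T
((S → P) ↓ ¬R) → Q = T → T = T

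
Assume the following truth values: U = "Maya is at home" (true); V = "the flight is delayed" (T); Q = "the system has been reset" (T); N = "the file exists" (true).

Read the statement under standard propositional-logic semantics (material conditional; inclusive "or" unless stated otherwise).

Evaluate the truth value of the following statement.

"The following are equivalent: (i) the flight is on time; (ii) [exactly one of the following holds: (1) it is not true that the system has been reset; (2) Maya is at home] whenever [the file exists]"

Formalization: ¬V ↔ (N → (¬Q ⊕ U))

¬V = ¬T = F
¬Q = ¬T = F
¬Q ⊕ U = F ⊕ T = T
N → (¬Q ⊕ U) = T → T = T
¬V ↔ (N → (¬Q ⊕ U)) = F ↔ T = F

False.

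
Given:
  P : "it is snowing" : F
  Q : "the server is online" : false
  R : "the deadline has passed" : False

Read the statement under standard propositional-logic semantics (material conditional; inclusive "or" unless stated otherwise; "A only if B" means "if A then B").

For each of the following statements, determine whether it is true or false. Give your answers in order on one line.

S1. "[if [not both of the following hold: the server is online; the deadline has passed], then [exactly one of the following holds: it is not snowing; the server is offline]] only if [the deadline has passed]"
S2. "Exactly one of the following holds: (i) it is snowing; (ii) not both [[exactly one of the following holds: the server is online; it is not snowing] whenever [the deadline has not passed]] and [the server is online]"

S1: This is ((Q nand R) -> (~P xor ~Q)) -> R.

Q nand R = F nand F = T
~P = ~F = T
~Q = ~F = T
~P xor ~Q = T xor T = F
(Q nand R) -> (~P xor ~Q) = T -> F = F
((Q nand R) -> (~P xor ~Q)) -> R = F -> F = T
Thus S1 is true.

S2: Formalization: P xor ((~R -> (Q xor ~P)) nand Q)

~R = ~F = T
~P = ~F = T
Q xor ~P = F xor T = T
~R -> (Q xor ~P) = T -> T = T
(~R -> (Q xor ~P)) nand Q = T nand F = T
P xor ((~R -> (Q xor ~P)) nand Q) = F xor T = T
So S2 is true.

S1 true; S2 true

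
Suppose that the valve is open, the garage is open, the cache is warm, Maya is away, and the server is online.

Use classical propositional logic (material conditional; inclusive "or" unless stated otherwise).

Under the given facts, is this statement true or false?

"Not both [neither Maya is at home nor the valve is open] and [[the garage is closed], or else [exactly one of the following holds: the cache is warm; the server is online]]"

Let S = "Maya is at home" (F), P = "the valve is open" (T), Q = "the garage is closed" (F), R = "the cache is warm" (T), U = "the server is online" (T).
Formalization: (S ↓ P) ↑ (Q ∨ (R ⊕ U))

S ↓ P = F ↓ T = F
R ⊕ U = T ⊕ T = F
Q ∨ (R ⊕ U) = F ∨ F = F
(S ↓ P) ↑ (Q ∨ (R ⊕ U)) = F ↑ F = T

The statement is true.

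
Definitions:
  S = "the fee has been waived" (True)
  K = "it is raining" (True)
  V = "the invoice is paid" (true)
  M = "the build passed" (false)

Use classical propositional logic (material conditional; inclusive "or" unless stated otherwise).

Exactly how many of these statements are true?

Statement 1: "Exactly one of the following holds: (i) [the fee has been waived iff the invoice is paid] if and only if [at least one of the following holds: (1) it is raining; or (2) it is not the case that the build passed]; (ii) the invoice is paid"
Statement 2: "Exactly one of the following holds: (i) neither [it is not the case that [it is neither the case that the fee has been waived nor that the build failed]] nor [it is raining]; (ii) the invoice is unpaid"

0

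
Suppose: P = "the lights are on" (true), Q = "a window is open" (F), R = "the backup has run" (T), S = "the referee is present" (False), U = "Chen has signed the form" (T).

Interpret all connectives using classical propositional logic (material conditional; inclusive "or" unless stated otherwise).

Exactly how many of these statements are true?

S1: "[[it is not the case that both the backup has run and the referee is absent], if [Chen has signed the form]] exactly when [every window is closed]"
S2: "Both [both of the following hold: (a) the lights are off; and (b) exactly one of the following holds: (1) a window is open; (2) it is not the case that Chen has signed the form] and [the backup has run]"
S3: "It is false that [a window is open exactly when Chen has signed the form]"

S1: This is (U -> (R nand not S)) iff not Q.

not S = not False = True
R nand not S = True nand True = False
U -> (R nand not S) = True -> False = False
not Q = not False = True
(U -> (R nand not S)) iff not Q = False iff True = False
Hence S1 is false.

S2: In symbols: (not P and (Q xor not U)) and R

not P = not True = False
not U = not True = False
Q xor not U = False xor False = False
not P and (Q xor not U) = False and False = False
(not P and (Q xor not U)) and R = False and True = False
So S2 is false.

S3: Parsed as not (Q iff U)

Q iff U = False iff True = False
not (Q iff U) = not False = True
Hence S3 is true.

Count: 1.

1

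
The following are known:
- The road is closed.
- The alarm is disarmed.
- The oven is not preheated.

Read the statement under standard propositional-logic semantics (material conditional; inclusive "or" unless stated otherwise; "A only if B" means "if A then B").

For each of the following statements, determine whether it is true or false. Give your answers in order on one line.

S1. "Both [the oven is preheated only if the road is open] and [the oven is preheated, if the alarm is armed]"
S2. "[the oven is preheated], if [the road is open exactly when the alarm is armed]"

S1 T / S2 F

Let L = "the oven is preheated" (F), W = "the road is closed" (T), V = "the alarm is armed" (F).

S1: Parsed as (L -> ~W) & (V -> L)

~W = ~T = F
L -> ~W = F -> F = T
V -> L = F -> F = T
(L -> ~W) & (V -> L) = T & T = T
Thus S1 is true.

S2: This is (~W <-> V) -> L.

~W = ~T = F
~W <-> V = F <-> F = T
(~W <-> V) -> L = T -> F = F
Thus S2 is false.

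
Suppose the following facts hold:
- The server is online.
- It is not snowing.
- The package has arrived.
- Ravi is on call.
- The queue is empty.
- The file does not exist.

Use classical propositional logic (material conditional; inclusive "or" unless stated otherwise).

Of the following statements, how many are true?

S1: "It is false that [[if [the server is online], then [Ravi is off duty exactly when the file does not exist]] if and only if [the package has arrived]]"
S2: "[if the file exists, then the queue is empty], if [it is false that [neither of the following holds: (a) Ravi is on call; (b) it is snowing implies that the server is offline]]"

Let P = "the server is online" (True), S = "Ravi is on call" (True), V = "the file exists" (False), R = "the package has arrived" (True), Q = "it is snowing" (False), U = "the queue is empty" (True).

S1: Formalization: not ((P -> (not S iff not V)) iff R)

not S = not True = False
not V = not False = True
not S iff not V = False iff True = False
P -> (not S iff not V) = True -> False = False
(P -> (not S iff not V)) iff R = False iff True = False
not ((P -> (not S iff not V)) iff R) = not False = True
Hence S1 is true.

S2: This is not (S nor (Q -> not P)) -> (V -> U).

not P = not True = False
Q -> not P = False -> False = True
S nor (Q -> not P) = True nor True = False
not (S nor (Q -> not P)) = not False = True
V -> U = False -> True = True
not (S nor (Q -> not P)) -> (V -> U) = True -> True = True
So S2 is true.

True statements: 2 (S1, S2).

2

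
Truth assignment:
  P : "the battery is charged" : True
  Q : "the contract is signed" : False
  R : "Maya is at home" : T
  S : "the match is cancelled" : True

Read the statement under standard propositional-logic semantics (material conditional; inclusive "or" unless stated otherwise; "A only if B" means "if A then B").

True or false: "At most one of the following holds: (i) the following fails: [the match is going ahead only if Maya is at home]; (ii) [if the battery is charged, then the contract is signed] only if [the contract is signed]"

true

In symbols: not (not S -> R) nand ((P -> Q) -> Q)

not S = not True = False
not S -> R = False -> True = True
not (not S -> R) = not True = False
P -> Q = True -> False = False
(P -> Q) -> Q = False -> False = True
not (not S -> R) nand ((P -> Q) -> Q) = False nand True = True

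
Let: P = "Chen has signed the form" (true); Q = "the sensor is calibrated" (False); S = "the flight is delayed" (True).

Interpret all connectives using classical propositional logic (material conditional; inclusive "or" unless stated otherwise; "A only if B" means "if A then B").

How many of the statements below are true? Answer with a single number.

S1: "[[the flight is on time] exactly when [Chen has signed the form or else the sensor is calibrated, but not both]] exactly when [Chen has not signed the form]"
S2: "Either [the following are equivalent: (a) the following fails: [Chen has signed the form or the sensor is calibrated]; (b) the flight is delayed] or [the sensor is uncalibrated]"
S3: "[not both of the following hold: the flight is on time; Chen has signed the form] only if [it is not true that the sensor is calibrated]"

3

S1: Formalization: (not S iff (P xor Q)) iff not P

not S = not True = False
P xor Q = True xor False = True
not S iff (P xor Q) = False iff True = False
not P = not True = False
(not S iff (P xor Q)) iff not P = False iff False = True
So S1 is true.

S2: In symbols: (not (P or Q) iff S) or not Q

P or Q = True or False = True
not (P or Q) = not True = False
not (P or Q) iff S = False iff True = False
not Q = not False = True
(not (P or Q) iff S) or not Q = False or True = True
So S2 is true.

S3: This is (not S nand P) -> not Q.

not S = not True = False
not S nand P = False nand True = True
not Q = not False = True
(not S nand P) -> not Q = True -> True = True
Hence S3 is true.

True statements: 3.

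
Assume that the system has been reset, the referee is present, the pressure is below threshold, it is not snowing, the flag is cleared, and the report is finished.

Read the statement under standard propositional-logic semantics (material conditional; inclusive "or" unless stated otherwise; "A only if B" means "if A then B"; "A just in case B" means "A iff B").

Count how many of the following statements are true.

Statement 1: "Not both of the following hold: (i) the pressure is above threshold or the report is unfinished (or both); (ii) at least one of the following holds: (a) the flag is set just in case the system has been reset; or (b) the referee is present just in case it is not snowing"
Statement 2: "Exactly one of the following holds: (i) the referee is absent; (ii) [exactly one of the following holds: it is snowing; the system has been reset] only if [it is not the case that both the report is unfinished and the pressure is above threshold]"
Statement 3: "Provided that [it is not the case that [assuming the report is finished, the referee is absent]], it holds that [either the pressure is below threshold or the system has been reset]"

Let L = "the pressure is above threshold" (F), P = "the report is finished" (T), U = "the flag is set" (F), D = "the system has been reset" (T), H = "the referee is present" (T), S = "it is snowing" (F).

Statement 1: Parsed as (L | ~P) nand ((U <-> D) | (H <-> ~S))

~P = ~T = F
L | ~P = F | F = F
U <-> D = F <-> T = F
~S = ~F = T
H <-> ~S = T <-> T = T
(U <-> D) | (H <-> ~S) = F | T = T
(L | ~P) nand ((U <-> D) | (H <-> ~S)) = F nand T = T
So Statement 1 is true.

Statement 2: Parsed as ~H xor ((S xor D) -> (~P nand L))

~H = ~T = F
S xor D = F xor T = T
~P = ~T = F
~P nand L = F nand F = T
(S xor D) -> (~P nand L) = T -> T = T
~H xor ((S xor D) -> (~P nand L)) = F xor T = T
Thus Statement 2 is true.

Statement 3: This is ~(P -> ~H) -> (~L | D).

~H = ~T = F
P -> ~H = T -> F = F
~(P -> ~H) = ~F = T
~L = ~F = T
~L | D = T | T = T
~(P -> ~H) -> (~L | D) = T -> T = T
So Statement 3 is true.

3 of the 3 statements are true.

3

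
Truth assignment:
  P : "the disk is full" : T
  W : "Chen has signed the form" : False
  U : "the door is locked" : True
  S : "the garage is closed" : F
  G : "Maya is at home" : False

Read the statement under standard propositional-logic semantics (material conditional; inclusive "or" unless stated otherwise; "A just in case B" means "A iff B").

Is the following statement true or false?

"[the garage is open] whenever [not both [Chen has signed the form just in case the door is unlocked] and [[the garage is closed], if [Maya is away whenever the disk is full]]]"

In symbols: ((W ↔ ¬U) ↑ ((P → ¬G) → S)) → ¬S

¬U = ¬T = F
W ↔ ¬U = F ↔ F = T
¬G = ¬F = T
P → ¬G = T → T = T
(P → ¬G) → S = T → F = F
(W ↔ ¬U) ↑ ((P → ¬G) → S) = T ↑ F = T
¬S = ¬F = T
((W ↔ ¬U) ↑ ((P → ¬G) → S)) → ¬S = T → T = T

The statement is true.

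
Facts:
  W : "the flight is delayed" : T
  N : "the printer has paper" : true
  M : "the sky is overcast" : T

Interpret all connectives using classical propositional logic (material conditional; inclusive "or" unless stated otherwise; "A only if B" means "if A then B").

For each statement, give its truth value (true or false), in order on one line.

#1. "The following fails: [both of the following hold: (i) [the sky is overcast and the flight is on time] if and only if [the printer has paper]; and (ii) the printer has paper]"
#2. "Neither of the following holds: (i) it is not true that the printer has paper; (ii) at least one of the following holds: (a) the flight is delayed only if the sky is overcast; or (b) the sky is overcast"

#1: Parsed as ¬(((M ∧ ¬W) ↔ N) ∧ N)

¬W = ¬T = F
M ∧ ¬W = T ∧ F = F
(M ∧ ¬W) ↔ N = F ↔ T = F
((M ∧ ¬W) ↔ N) ∧ N = F ∧ T = F
¬(((M ∧ ¬W) ↔ N) ∧ N) = ¬F = T
Hence #1 is true.

#2: Parsed as ¬N ↓ ((W → M) ∨ M)

¬N = ¬T = F
W → M = T → T = T
(W → M) ∨ M = T ∨ T = T
¬N ↓ ((W → M) ∨ M) = F ↓ T = F
Hence #2 is false.

#1 T / #2 F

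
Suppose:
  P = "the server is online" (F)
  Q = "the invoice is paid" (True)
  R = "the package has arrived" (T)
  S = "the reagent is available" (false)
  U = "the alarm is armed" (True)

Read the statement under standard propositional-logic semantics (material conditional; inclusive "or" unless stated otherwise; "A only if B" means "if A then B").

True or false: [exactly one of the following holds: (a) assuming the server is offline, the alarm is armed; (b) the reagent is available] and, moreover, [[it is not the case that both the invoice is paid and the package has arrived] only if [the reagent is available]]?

true

This is ((not P -> U) xor S) and ((Q nand R) -> S).

not P = not False = True
not P -> U = True -> True = True
(not P -> U) xor S = True xor False = True
Q nand R = True nand True = False
(Q nand R) -> S = False -> False = True
((not P -> U) xor S) and ((Q nand R) -> S) = True and True = True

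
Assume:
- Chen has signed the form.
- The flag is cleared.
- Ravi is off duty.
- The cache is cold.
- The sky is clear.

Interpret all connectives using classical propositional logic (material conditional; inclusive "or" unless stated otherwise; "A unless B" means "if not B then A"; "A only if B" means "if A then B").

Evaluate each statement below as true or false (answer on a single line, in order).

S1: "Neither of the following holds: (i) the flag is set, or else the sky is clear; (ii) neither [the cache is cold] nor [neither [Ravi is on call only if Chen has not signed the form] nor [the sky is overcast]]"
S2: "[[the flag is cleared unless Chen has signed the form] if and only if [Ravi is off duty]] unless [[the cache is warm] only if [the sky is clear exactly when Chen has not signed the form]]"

Let H = "the flag is set" (F), S = "the sky is overcast" (F), D = "the cache is warm" (F), G = "Ravi is on call" (F), K = "Chen has signed the form" (T).

S1: Formalization: (H | ~S) nor (~D nor ((G -> ~K) nor S))

~S = ~F = T
H | ~S = F | T = T
~D = ~F = T
~K = ~T = F
G -> ~K = F -> F = T
(G -> ~K) nor S = T nor F = F
~D nor ((G -> ~K) nor S) = T nor F = F
(H | ~S) nor (~D nor ((G -> ~K) nor S)) = T nor F = F
Hence S1 is false.

S2: This is ((~H | K) <-> ~G) | (D -> (~S <-> ~K)).

~H = ~F = T
~H | K = T | T = T
~G = ~F = T
(~H | K) <-> ~G = T <-> T = T
~S = ~F = T
~K = ~T = F
~S <-> ~K = T <-> F = F
D -> (~S <-> ~K) = F -> F = T
((~H | K) <-> ~G) | (D -> (~S <-> ~K)) = T | T = T
Thus S2 is true.

S1 F, S2 T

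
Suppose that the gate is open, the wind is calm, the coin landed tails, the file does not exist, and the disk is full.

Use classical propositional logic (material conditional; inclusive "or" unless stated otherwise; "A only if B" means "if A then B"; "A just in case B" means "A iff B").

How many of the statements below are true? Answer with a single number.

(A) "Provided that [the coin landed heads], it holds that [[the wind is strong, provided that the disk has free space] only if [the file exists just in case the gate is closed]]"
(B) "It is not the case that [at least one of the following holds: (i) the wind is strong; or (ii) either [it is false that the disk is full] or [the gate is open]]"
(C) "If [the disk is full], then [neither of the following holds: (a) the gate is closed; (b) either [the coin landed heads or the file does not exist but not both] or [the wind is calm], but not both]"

2

Let U = "the coin landed heads" (False), N = "the disk is full" (True), R = "the wind is strong" (False), W = "the file exists" (False), M = "the gate is open" (True).

(A): In symbols: U -> ((not N -> R) -> (W iff not M))

not N = not True = False
not N -> R = False -> False = True
not M = not True = False
W iff not M = False iff False = True
(not N -> R) -> (W iff not M) = True -> True = True
U -> ((not N -> R) -> (W iff not M)) = False -> True = True
So (A) is true.

(B): In symbols: not (R or (not N or M))

not N = not True = False
not N or M = False or True = True
R or (not N or M) = False or True = True
not (R or (not N or M)) = not True = False
Thus (B) is false.

(C): Formalization: N -> (not M nor ((U xor not W) xor not R))

not M = not True = False
not W = not False = True
U xor not W = False xor True = True
not R = not False = True
(U xor not W) xor not R = True xor True = False
not M nor ((U xor not W) xor not R) = False nor False = True
N -> (not M nor ((U xor not W) xor not R)) = True -> True = True
Hence (C) is true.

2 of the 3 statements are true.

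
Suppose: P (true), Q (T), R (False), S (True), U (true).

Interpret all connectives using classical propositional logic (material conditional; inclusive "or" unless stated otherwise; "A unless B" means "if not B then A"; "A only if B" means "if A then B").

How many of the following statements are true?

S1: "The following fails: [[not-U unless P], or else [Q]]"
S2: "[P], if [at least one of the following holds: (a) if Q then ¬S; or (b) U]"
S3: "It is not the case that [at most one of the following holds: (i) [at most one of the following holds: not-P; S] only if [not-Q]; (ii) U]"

S1: Formalization: ~((~U | P) | Q)

~U = ~T = F
~U | P = F | T = T
(~U | P) | Q = T | T = T
~((~U | P) | Q) = ~T = F
Hence S1 is false.

S2: Formalization: ((Q -> ~S) | U) -> P

~S = ~T = F
Q -> ~S = T -> F = F
(Q -> ~S) | U = F | T = T
((Q -> ~S) | U) -> P = T -> T = T
Hence S2 is true.

S3: In symbols: ~(((~P nand S) -> ~Q) nand U)

~P = ~T = F
~P nand S = F nand T = T
~Q = ~T = F
(~P nand S) -> ~Q = T -> F = F
((~P nand S) -> ~Q) nand U = F nand T = T
~(((~P nand S) -> ~Q) nand U) = ~T = F
Hence S3 is false.

True statements: 1 (S2).

1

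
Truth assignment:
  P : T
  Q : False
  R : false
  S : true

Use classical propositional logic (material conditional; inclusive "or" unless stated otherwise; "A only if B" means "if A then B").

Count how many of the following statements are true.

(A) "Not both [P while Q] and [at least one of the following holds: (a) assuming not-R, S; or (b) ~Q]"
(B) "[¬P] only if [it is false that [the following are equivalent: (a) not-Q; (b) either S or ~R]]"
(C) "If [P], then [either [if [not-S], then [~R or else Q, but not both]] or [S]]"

(A): Formalization: (P & Q) nand ((~R -> S) | ~Q)

P & Q = T & F = F
~R = ~F = T
~R -> S = T -> T = T
~Q = ~F = T
(~R -> S) | ~Q = T | T = T
(P & Q) nand ((~R -> S) | ~Q) = F nand T = T
Hence (A) is true.

(B): Formalization: ~P -> ~(~Q <-> (S | ~R))

~P = ~T = F
~Q = ~F = T
~R = ~F = T
S | ~R = T | T = T
~Q <-> (S | ~R) = T <-> T = T
~(~Q <-> (S | ~R)) = ~T = F
~P -> ~(~Q <-> (S | ~R)) = F -> F = T
Thus (B) is true.

(C): Parsed as P -> ((~S -> (~R xor Q)) | S)

~S = ~T = F
~R = ~F = T
~R xor Q = T xor F = T
~S -> (~R xor Q) = F -> T = T
(~S -> (~R xor Q)) | S = T | T = T
P -> ((~S -> (~R xor Q)) | S) = T -> T = T
Thus (C) is true.

Count: 3.

3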